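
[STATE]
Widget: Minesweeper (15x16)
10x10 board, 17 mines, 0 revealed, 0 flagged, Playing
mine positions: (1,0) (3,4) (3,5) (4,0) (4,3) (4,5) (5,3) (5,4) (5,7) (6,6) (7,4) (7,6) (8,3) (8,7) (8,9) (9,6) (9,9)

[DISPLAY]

■■■■■■■■■■     
■■■■■■■■■■     
■■■■■■■■■■     
■■■■■■■■■■     
■■■■■■■■■■     
■■■■■■■■■■     
■■■■■■■■■■     
■■■■■■■■■■     
■■■■■■■■■■     
■■■■■■■■■■     
               
               
               
               
               
               


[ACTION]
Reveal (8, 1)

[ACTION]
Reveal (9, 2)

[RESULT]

■■■■■■■■■■     
■■■■■■■■■■     
■■■■■■■■■■     
■■■■■■■■■■     
■■■■■■■■■■     
112■■■■■■■     
  1■■■■■■■     
  1■■■■■■■     
  1■■■■■■■     
  1■■■■■■■     
               
               
               
               
               
               


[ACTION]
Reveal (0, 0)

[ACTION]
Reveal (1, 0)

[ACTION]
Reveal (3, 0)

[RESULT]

1■■■■■■■■■     
✹■■■■■■■■■     
■■■■■■■■■■     
■■■■✹✹■■■■     
✹■■✹■✹■■■■     
112✹✹■■✹■■     
  1■■■✹■■■     
  1■✹■✹■■■     
  1✹■■■✹■✹     
  1■■■✹■■✹     
               
               
               
               
               
               


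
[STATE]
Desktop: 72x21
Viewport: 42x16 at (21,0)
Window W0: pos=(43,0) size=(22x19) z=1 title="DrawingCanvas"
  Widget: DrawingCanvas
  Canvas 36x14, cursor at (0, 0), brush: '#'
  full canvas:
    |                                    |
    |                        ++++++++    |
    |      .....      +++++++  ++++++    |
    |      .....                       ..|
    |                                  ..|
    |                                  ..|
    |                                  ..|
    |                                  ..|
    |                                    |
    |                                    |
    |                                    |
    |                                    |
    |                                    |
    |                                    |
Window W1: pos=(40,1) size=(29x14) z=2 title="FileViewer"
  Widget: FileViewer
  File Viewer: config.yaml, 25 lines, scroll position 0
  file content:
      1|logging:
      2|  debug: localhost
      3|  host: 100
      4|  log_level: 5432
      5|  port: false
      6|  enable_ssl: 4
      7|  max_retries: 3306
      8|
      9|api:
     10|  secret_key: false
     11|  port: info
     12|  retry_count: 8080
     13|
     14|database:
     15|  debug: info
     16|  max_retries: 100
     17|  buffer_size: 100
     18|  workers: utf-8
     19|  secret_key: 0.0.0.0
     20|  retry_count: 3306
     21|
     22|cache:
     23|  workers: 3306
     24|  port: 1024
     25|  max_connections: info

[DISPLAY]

                      ┏━━━━━━━━━━━━━━━━━━━
                   ┏━━━━━━━━━━━━━━━━━━━━━━
                   ┃ FileViewer           
                   ┠──────────────────────
                   ┃logging:              
                   ┃  debug: localhost    
                   ┃  host: 100           
                   ┃  log_level: 5432     
                   ┃  port: false         
                   ┃  enable_ssl: 4       
                   ┃  max_retries: 3306   
                   ┃                      
                   ┃api:                  
                   ┃  secret_key: false   
                   ┗━━━━━━━━━━━━━━━━━━━━━━
                      ┃                   


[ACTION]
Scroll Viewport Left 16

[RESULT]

                                      ┏━━━
                                   ┏━━━━━━
                                   ┃ FileV
                                   ┠──────
                                   ┃loggin
                                   ┃  debu
                                   ┃  host
                                   ┃  log_
                                   ┃  port
                                   ┃  enab
                                   ┃  max_
                                   ┃      
                                   ┃api:  
                                   ┃  secr
                                   ┗━━━━━━
                                      ┃   


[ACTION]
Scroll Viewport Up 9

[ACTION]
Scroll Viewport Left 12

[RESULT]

                                          
                                        ┏━
                                        ┃ 
                                        ┠─
                                        ┃l
                                        ┃ 
                                        ┃ 
                                        ┃ 
                                        ┃ 
                                        ┃ 
                                        ┃ 
                                        ┃ 
                                        ┃a
                                        ┃ 
                                        ┗━
                                          


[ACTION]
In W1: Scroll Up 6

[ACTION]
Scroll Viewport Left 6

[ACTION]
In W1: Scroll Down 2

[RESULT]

                                          
                                        ┏━
                                        ┃ 
                                        ┠─
                                        ┃ 
                                        ┃ 
                                        ┃ 
                                        ┃ 
                                        ┃ 
                                        ┃ 
                                        ┃a
                                        ┃ 
                                        ┃ 
                                        ┃ 
                                        ┗━
                                          


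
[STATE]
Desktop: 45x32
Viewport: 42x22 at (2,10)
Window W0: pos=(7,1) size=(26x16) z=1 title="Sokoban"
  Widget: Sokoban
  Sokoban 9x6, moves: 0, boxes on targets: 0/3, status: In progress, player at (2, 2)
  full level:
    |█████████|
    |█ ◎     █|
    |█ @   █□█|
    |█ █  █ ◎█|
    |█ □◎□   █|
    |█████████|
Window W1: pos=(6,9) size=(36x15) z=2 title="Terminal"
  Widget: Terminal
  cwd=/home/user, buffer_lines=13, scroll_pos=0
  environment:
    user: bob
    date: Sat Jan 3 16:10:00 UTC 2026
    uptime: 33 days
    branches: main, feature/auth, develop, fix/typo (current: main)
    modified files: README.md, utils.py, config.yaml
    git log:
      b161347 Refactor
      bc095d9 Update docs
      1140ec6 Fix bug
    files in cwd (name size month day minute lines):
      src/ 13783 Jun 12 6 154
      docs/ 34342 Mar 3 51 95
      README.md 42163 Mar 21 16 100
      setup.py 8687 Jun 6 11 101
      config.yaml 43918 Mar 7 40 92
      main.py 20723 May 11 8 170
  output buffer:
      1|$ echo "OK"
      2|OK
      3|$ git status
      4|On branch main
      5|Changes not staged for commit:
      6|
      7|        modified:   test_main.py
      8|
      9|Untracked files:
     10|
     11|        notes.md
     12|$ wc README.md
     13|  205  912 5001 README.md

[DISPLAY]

    ┃ Terminal                         ┃  
    ┠──────────────────────────────────┨  
    ┃$ echo "OK"                       ┃  
    ┃OK                                ┃  
    ┃$ git status                      ┃  
    ┃On branch main                    ┃  
    ┃Changes not staged for commit:    ┃  
    ┃                                  ┃  
    ┃        modified:   test_main.py  ┃  
    ┃                                  ┃  
    ┃Untracked files:                  ┃  
    ┃                                  ┃  
    ┃        notes.md                  ┃  
    ┗━━━━━━━━━━━━━━━━━━━━━━━━━━━━━━━━━━┛  
                                          
                                          
                                          
                                          
                                          
                                          
                                          
                                          


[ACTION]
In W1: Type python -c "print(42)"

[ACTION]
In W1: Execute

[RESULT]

    ┃ Terminal                         ┃  
    ┠──────────────────────────────────┨  
    ┃                                  ┃  
    ┃        modified:   test_main.py  ┃  
    ┃                                  ┃  
    ┃Untracked files:                  ┃  
    ┃                                  ┃  
    ┃        notes.md                  ┃  
    ┃$ wc README.md                    ┃  
    ┃  205  912 5001 README.md         ┃  
    ┃$ python -c "print(42)"           ┃  
    ┃42                                ┃  
    ┃$ █                               ┃  
    ┗━━━━━━━━━━━━━━━━━━━━━━━━━━━━━━━━━━┛  
                                          
                                          
                                          
                                          
                                          
                                          
                                          
                                          


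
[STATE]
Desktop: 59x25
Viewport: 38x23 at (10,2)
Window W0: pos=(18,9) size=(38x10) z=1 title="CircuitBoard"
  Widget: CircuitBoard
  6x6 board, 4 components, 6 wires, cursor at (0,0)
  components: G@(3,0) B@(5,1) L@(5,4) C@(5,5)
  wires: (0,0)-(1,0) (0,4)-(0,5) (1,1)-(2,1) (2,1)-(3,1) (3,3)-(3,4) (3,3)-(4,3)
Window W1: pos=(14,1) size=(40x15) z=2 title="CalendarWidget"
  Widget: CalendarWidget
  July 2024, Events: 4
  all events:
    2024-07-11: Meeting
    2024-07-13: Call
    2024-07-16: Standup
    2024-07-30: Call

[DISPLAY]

    ┃ CalendarWidget                  
    ┠─────────────────────────────────
    ┃              July 2024          
    ┃Mo Tu We Th Fr Sa Su             
    ┃ 1  2  3  4  5  6  7             
    ┃ 8  9 10 11* 12 13* 14           
    ┃15 16* 17 18 19 20 21            
    ┃22 23 24 25 26 27 28             
    ┃29 30* 31                        
    ┃                                 
    ┃                                 
    ┃                                 
    ┃                                 
    ┗━━━━━━━━━━━━━━━━━━━━━━━━━━━━━━━━━
        ┃        │                    
        ┃2       ·                    
        ┗━━━━━━━━━━━━━━━━━━━━━━━━━━━━━
                                      
                                      
                                      
                                      
                                      
                                      


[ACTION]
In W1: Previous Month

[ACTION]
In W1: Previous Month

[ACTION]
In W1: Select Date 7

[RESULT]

    ┃ CalendarWidget                  
    ┠─────────────────────────────────
    ┃               May 2024          
    ┃Mo Tu We Th Fr Sa Su             
    ┃       1  2  3  4  5             
    ┃ 6 [ 7]  8  9 10 11 12           
    ┃13 14 15 16 17 18 19             
    ┃20 21 22 23 24 25 26             
    ┃27 28 29 30 31                   
    ┃                                 
    ┃                                 
    ┃                                 
    ┃                                 
    ┗━━━━━━━━━━━━━━━━━━━━━━━━━━━━━━━━━
        ┃        │                    
        ┃2       ·                    
        ┗━━━━━━━━━━━━━━━━━━━━━━━━━━━━━
                                      
                                      
                                      
                                      
                                      
                                      


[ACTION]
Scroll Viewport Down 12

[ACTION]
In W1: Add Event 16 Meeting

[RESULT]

    ┃ CalendarWidget                  
    ┠─────────────────────────────────
    ┃               May 2024          
    ┃Mo Tu We Th Fr Sa Su             
    ┃       1  2  3  4  5             
    ┃ 6 [ 7]  8  9 10 11 12           
    ┃13 14 15 16* 17 18 19            
    ┃20 21 22 23 24 25 26             
    ┃27 28 29 30 31                   
    ┃                                 
    ┃                                 
    ┃                                 
    ┃                                 
    ┗━━━━━━━━━━━━━━━━━━━━━━━━━━━━━━━━━
        ┃        │                    
        ┃2       ·                    
        ┗━━━━━━━━━━━━━━━━━━━━━━━━━━━━━
                                      
                                      
                                      
                                      
                                      
                                      


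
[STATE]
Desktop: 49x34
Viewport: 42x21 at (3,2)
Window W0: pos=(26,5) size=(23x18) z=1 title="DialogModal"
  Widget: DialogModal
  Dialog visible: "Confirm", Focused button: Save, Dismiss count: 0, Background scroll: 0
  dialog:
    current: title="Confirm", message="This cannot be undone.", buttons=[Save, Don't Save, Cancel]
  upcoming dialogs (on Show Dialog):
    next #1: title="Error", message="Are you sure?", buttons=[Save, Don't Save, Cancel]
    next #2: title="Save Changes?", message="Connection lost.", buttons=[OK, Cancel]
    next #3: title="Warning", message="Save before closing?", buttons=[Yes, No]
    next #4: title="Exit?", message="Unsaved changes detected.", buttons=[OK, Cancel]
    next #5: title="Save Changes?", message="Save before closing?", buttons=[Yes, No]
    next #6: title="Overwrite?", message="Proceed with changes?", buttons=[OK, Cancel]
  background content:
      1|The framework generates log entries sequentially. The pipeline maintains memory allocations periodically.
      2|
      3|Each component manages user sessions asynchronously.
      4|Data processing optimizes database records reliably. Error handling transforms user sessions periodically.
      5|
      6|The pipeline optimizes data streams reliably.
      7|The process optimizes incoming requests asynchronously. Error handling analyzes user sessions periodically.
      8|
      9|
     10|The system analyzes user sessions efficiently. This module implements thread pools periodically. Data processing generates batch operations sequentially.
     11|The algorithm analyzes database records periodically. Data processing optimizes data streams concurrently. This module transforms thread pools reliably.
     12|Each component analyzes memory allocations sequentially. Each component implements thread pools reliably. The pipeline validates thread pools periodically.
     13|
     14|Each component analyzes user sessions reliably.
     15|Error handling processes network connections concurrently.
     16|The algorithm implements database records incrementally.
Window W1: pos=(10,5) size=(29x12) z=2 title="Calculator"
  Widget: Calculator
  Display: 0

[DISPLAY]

                                          
                                          
                                          
       ┏━━━━━━━━━━━━━━━━━━━━━━━━━━━┓━━━━━━
       ┃ Calculator                ┃      
       ┠───────────────────────────┨──────
       ┃                          0┃k gene
       ┃┌───┬───┬───┬───┐          ┃      
       ┃│ 7 │ 8 │ 9 │ ÷ │          ┃nt man
       ┃├───┼───┼───┼───┤          ┃ing op
       ┃│ 4 │ 5 │ 6 │ × │          ┃──────
       ┃├───┼───┼───┼───┤          ┃rm    
       ┃│ 1 │ 2 │ 3 │ - │          ┃ot be 
       ┃└───┴───┴───┴───┘          ┃on't S
       ┗━━━━━━━━━━━━━━━━━━━━━━━━━━━┛──────
                       ┃The system analyze
                       ┃The algorithm anal
                       ┃Each component ana
                       ┃                  
                       ┃Each component ana
                       ┗━━━━━━━━━━━━━━━━━━


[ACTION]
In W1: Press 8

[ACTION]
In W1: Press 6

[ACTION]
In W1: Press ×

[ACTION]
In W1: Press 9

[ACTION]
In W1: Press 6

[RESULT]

                                          
                                          
                                          
       ┏━━━━━━━━━━━━━━━━━━━━━━━━━━━┓━━━━━━
       ┃ Calculator                ┃      
       ┠───────────────────────────┨──────
       ┃                         96┃k gene
       ┃┌───┬───┬───┬───┐          ┃      
       ┃│ 7 │ 8 │ 9 │ ÷ │          ┃nt man
       ┃├───┼───┼───┼───┤          ┃ing op
       ┃│ 4 │ 5 │ 6 │ × │          ┃──────
       ┃├───┼───┼───┼───┤          ┃rm    
       ┃│ 1 │ 2 │ 3 │ - │          ┃ot be 
       ┃└───┴───┴───┴───┘          ┃on't S
       ┗━━━━━━━━━━━━━━━━━━━━━━━━━━━┛──────
                       ┃The system analyze
                       ┃The algorithm anal
                       ┃Each component ana
                       ┃                  
                       ┃Each component ana
                       ┗━━━━━━━━━━━━━━━━━━


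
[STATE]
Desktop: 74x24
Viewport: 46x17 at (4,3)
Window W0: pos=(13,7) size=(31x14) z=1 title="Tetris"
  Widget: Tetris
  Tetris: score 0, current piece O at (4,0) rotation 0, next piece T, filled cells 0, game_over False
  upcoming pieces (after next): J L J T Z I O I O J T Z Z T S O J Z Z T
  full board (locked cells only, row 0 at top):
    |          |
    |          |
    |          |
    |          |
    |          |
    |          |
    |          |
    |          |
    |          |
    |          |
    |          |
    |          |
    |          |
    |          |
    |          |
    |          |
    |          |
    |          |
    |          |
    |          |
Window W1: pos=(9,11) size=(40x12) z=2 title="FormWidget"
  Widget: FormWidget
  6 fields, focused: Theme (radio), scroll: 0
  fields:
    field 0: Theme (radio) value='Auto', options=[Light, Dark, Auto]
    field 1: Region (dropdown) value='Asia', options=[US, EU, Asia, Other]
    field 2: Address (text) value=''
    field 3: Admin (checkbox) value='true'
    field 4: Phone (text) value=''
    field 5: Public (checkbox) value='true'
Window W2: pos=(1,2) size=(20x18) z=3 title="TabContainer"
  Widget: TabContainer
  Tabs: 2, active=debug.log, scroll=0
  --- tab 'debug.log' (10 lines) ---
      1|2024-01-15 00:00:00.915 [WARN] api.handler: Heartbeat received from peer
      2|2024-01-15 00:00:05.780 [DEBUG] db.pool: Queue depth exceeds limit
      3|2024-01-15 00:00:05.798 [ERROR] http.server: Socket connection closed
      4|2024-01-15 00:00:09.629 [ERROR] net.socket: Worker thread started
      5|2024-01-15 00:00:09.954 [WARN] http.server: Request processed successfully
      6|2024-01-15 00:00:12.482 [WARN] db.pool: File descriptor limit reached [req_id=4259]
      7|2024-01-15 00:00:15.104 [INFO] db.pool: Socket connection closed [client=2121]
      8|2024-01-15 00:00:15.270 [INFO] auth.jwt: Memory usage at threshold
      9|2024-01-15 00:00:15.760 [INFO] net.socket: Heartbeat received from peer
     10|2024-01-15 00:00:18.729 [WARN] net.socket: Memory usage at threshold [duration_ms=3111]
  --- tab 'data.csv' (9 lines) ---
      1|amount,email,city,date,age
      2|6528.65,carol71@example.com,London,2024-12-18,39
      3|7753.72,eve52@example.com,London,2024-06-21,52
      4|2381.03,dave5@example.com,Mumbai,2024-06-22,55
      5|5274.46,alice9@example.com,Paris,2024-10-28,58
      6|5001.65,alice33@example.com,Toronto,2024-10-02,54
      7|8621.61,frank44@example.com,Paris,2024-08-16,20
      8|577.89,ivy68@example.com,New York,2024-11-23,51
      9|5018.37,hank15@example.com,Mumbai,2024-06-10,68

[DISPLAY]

abContainer     ┃                             
────────────────┨                             
ebug.log]│ data.┃                             
────────────────┃                             
24-01-15 00:00:0┃━━━━━━━━━━━━━━━━━━━━━━┓      
24-01-15 00:00:0┃                      ┃      
24-01-15 00:00:0┃──────────────────────┨      
24-01-15 00:00:0┃   │Next:             ┃      
24-01-15 00:00:0┃━━━━━━━━━━━━━━━━━━━━━━━━━━━┓ 
24-01-15 00:00:1┃                           ┃ 
24-01-15 00:00:1┃───────────────────────────┨ 
24-01-15 00:00:1┃   ( ) Light  ( ) Dark  (●)┃ 
24-01-15 00:00:1┃   [Asia                 ▼]┃ 
24-01-15 00:00:1┃   [                      ]┃ 
                ┃   [x]                     ┃ 
                ┃   [                      ]┃ 
━━━━━━━━━━━━━━━━┛   [x]                     ┃ 


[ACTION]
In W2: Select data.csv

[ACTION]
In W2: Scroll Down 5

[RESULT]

abContainer     ┃                             
────────────────┨                             
ebug.log │[data.┃                             
────────────────┃                             
01.65,alice33@ex┃━━━━━━━━━━━━━━━━━━━━━━┓      
21.61,frank44@ex┃                      ┃      
7.89,ivy68@examp┃──────────────────────┨      
18.37,hank15@exa┃   │Next:             ┃      
                ┃━━━━━━━━━━━━━━━━━━━━━━━━━━━┓ 
                ┃                           ┃ 
                ┃───────────────────────────┨ 
                ┃   ( ) Light  ( ) Dark  (●)┃ 
                ┃   [Asia                 ▼]┃ 
                ┃   [                      ]┃ 
                ┃   [x]                     ┃ 
                ┃   [                      ]┃ 
━━━━━━━━━━━━━━━━┛   [x]                     ┃ 


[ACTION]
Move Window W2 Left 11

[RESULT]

bContainer     ┃                              
───────────────┨                              
bug.log │[data.┃                              
───────────────┃                              
1.65,alice33@ex┃━━━━━━━━━━━━━━━━━━━━━━━┓      
1.61,frank44@ex┃s                      ┃      
.89,ivy68@examp┃───────────────────────┨      
8.37,hank15@exa┃    │Next:             ┃      
               ┃━━━━━━━━━━━━━━━━━━━━━━━━━━━━┓ 
               ┃t                           ┃ 
               ┃────────────────────────────┨ 
               ┃    ( ) Light  ( ) Dark  (●)┃ 
               ┃    [Asia                 ▼]┃ 
               ┃    [                      ]┃ 
               ┃    [x]                     ┃ 
               ┃    [                      ]┃ 
━━━━━━━━━━━━━━━┛    [x]                     ┃ 


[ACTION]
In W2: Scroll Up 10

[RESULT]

bContainer     ┃                              
───────────────┨                              
bug.log │[data.┃                              
───────────────┃                              
unt,email,city,┃━━━━━━━━━━━━━━━━━━━━━━━┓      
8.65,carol71@ex┃s                      ┃      
3.72,eve52@exam┃───────────────────────┨      
1.03,dave5@exam┃    │Next:             ┃      
4.46,alice9@exa┃━━━━━━━━━━━━━━━━━━━━━━━━━━━━┓ 
1.65,alice33@ex┃t                           ┃ 
1.61,frank44@ex┃────────────────────────────┨ 
.89,ivy68@examp┃    ( ) Light  ( ) Dark  (●)┃ 
8.37,hank15@exa┃    [Asia                 ▼]┃ 
               ┃    [                      ]┃ 
               ┃    [x]                     ┃ 
               ┃    [                      ]┃ 
━━━━━━━━━━━━━━━┛    [x]                     ┃ 


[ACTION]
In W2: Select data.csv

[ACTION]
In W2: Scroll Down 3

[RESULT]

bContainer     ┃                              
───────────────┨                              
bug.log │[data.┃                              
───────────────┃                              
1.03,dave5@exam┃━━━━━━━━━━━━━━━━━━━━━━━┓      
4.46,alice9@exa┃s                      ┃      
1.65,alice33@ex┃───────────────────────┨      
1.61,frank44@ex┃    │Next:             ┃      
.89,ivy68@examp┃━━━━━━━━━━━━━━━━━━━━━━━━━━━━┓ 
8.37,hank15@exa┃t                           ┃ 
               ┃────────────────────────────┨ 
               ┃    ( ) Light  ( ) Dark  (●)┃ 
               ┃    [Asia                 ▼]┃ 
               ┃    [                      ]┃ 
               ┃    [x]                     ┃ 
               ┃    [                      ]┃ 
━━━━━━━━━━━━━━━┛    [x]                     ┃ 


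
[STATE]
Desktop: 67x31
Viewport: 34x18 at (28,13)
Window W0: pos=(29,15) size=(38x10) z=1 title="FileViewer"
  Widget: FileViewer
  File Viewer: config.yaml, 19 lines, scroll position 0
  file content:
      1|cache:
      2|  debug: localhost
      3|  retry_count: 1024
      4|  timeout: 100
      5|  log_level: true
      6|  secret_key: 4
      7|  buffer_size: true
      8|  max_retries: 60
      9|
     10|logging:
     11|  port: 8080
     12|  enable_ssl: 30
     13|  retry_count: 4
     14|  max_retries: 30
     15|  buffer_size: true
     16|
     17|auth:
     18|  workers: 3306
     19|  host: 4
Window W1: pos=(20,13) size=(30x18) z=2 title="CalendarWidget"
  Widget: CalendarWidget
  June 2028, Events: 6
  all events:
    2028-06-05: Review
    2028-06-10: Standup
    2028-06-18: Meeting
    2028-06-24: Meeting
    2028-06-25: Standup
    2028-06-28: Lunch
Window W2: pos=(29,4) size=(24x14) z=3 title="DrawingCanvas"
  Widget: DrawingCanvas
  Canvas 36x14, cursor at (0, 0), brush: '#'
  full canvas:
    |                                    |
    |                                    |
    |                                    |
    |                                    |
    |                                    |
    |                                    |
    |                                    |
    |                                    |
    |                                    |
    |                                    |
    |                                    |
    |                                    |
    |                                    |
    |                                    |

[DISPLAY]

━┃                      ┃         
a┃                      ┃         
─┃                      ┃━━━━━━━━━
 ┃                      ┃         
e┗━━━━━━━━━━━━━━━━━━━━━━┛─────────
   1  2  3  4        ┃            
 7  8  9 10* 11      ┃            
4 15 16 17 18*       ┃            
1 22 23 24* 25*      ┃            
8* 29 30             ┃            
                     ┃            
                     ┃━━━━━━━━━━━━
                     ┃            
                     ┃            
                     ┃            
                     ┃            
                     ┃            
━━━━━━━━━━━━━━━━━━━━━┛            


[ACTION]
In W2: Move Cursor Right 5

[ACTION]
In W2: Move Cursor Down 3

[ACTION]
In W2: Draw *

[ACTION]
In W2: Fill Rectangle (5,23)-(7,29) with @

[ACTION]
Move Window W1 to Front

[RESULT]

━━━━━━━━━━━━━━━━━━━━━┓  ┃         
arWidget             ┃  ┃         
─────────────────────┨  ┃━━━━━━━━━
  June 2028          ┃  ┃         
e Th Fr Sa Su        ┃━━┛─────────
   1  2  3  4        ┃            
 7  8  9 10* 11      ┃            
4 15 16 17 18*       ┃            
1 22 23 24* 25*      ┃            
8* 29 30             ┃            
                     ┃            
                     ┃━━━━━━━━━━━━
                     ┃            
                     ┃            
                     ┃            
                     ┃            
                     ┃            
━━━━━━━━━━━━━━━━━━━━━┛            


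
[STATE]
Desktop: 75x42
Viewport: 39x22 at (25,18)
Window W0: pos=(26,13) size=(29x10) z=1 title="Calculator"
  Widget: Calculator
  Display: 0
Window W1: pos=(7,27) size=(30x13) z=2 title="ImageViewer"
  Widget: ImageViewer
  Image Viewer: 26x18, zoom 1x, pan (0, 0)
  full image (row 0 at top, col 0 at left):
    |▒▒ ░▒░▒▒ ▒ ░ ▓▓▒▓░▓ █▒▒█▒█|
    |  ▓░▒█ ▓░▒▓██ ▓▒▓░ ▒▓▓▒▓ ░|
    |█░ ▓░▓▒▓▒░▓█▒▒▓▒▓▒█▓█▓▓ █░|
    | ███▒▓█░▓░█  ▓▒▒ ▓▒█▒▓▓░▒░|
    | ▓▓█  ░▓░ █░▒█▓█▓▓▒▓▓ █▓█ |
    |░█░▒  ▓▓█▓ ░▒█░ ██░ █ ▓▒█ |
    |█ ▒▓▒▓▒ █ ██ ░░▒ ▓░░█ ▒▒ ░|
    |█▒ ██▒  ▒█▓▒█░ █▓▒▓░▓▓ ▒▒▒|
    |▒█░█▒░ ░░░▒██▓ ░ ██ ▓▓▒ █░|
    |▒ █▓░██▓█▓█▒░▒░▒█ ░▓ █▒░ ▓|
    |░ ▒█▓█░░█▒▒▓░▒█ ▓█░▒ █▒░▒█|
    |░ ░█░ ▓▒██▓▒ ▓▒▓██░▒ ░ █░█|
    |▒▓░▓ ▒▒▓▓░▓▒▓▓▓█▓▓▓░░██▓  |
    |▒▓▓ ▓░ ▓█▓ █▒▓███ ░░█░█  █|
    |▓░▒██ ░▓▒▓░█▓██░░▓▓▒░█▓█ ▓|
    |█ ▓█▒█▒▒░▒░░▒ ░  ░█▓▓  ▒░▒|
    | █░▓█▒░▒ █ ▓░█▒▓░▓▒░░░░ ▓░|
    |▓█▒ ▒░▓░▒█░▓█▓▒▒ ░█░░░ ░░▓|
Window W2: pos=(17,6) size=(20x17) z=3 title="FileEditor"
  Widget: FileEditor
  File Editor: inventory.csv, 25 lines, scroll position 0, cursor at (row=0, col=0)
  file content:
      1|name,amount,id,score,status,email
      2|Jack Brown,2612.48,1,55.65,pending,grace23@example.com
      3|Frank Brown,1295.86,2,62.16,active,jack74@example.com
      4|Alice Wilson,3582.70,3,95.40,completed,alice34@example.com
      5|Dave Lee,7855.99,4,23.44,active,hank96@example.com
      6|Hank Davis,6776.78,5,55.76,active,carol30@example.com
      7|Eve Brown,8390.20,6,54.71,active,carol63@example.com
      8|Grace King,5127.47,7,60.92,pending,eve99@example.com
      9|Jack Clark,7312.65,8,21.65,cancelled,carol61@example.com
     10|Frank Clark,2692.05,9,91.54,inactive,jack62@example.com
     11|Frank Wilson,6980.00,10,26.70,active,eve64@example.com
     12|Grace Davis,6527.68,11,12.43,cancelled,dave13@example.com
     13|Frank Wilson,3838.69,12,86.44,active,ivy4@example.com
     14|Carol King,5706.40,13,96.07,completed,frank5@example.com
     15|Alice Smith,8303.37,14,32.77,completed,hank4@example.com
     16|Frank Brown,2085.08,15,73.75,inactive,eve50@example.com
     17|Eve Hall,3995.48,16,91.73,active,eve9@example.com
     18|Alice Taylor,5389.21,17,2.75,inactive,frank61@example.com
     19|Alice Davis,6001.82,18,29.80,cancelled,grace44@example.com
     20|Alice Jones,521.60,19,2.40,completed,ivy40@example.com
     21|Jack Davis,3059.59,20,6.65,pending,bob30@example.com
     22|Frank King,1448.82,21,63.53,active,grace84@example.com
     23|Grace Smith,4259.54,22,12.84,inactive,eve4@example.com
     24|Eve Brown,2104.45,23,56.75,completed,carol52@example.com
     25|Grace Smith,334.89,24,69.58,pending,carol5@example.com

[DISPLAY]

lark,2692.░┃9 │ ÷ │          ┃         
ilson,6980░┃──┼───┤          ┃         
avis,6527.░┃6 │ × │          ┃         
ilson,3838▼┃──┴───┘          ┃         
━━━━━━━━━━━┛━━━━━━━━━━━━━━━━━┛         
                                       
                                       
                                       
                                       
━━━━━━━━━━━┓                           
           ┃                           
───────────┨                           
░▓ █▒▒█▒█  ┃                           
░ ▒▓▓▒▓ ░  ┃                           
▒█▓█▓▓ █░  ┃                           
▓▒█▒▓▓░▒░  ┃                           
▓▒▓▓ █▓█   ┃                           
█░ █ ▓▒█   ┃                           
▓░░█ ▒▒ ░  ┃                           
▒▓░▓▓ ▒▒▒  ┃                           
██ ▓▓▒ █░  ┃                           
━━━━━━━━━━━┛                           


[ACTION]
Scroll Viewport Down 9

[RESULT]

avis,6527.░┃6 │ × │          ┃         
ilson,3838▼┃──┴───┘          ┃         
━━━━━━━━━━━┛━━━━━━━━━━━━━━━━━┛         
                                       
                                       
                                       
                                       
━━━━━━━━━━━┓                           
           ┃                           
───────────┨                           
░▓ █▒▒█▒█  ┃                           
░ ▒▓▓▒▓ ░  ┃                           
▒█▓█▓▓ █░  ┃                           
▓▒█▒▓▓░▒░  ┃                           
▓▒▓▓ █▓█   ┃                           
█░ █ ▓▒█   ┃                           
▓░░█ ▒▒ ░  ┃                           
▒▓░▓▓ ▒▒▒  ┃                           
██ ▓▓▒ █░  ┃                           
━━━━━━━━━━━┛                           
                                       
                                       


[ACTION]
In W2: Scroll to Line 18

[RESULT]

wn,2104.45█┃6 │ × │          ┃         
mith,334.8▼┃──┴───┘          ┃         
━━━━━━━━━━━┛━━━━━━━━━━━━━━━━━┛         
                                       
                                       
                                       
                                       
━━━━━━━━━━━┓                           
           ┃                           
───────────┨                           
░▓ █▒▒█▒█  ┃                           
░ ▒▓▓▒▓ ░  ┃                           
▒█▓█▓▓ █░  ┃                           
▓▒█▒▓▓░▒░  ┃                           
▓▒▓▓ █▓█   ┃                           
█░ █ ▓▒█   ┃                           
▓░░█ ▒▒ ░  ┃                           
▒▓░▓▓ ▒▒▒  ┃                           
██ ▓▓▒ █░  ┃                           
━━━━━━━━━━━┛                           
                                       
                                       


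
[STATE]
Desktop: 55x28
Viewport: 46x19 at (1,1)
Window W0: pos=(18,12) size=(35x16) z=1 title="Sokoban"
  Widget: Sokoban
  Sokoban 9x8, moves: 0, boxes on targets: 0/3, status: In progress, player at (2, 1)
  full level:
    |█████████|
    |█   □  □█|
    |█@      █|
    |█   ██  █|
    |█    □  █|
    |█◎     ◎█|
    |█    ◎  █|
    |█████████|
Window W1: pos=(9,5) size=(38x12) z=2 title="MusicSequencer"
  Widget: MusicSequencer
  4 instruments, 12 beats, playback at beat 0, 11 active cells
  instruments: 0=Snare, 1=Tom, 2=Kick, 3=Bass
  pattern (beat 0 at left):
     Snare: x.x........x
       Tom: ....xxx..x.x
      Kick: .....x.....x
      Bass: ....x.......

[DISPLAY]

                                              
                                              
                                              
                                              
        ┏━━━━━━━━━━━━━━━━━━━━━━━━━━━━━━━━━━━━┓
        ┃ MusicSequencer                     ┃
        ┠────────────────────────────────────┨
        ┃      ▼12345678901                  ┃
        ┃ Snare█·█········█                  ┃
        ┃   Tom····███··█·█                  ┃
        ┃  Kick·····█·····█                  ┃
        ┃  Bass····█·······                  ┃
        ┃                                    ┃
        ┃                                    ┃
        ┃                                    ┃
        ┗━━━━━━━━━━━━━━━━━━━━━━━━━━━━━━━━━━━━┛
                 ┃█@      █                   
                 ┃█   ██  █                   
                 ┃█    □  █                   


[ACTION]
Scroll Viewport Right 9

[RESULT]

                                              
                                              
                                              
                                              
┏━━━━━━━━━━━━━━━━━━━━━━━━━━━━━━━━━━━━┓        
┃ MusicSequencer                     ┃        
┠────────────────────────────────────┨        
┃      ▼12345678901                  ┃        
┃ Snare█·█········█                  ┃        
┃   Tom····███··█·█                  ┃        
┃  Kick·····█·····█                  ┃        
┃  Bass····█·······                  ┃━━━━━┓  
┃                                    ┃     ┃  
┃                                    ┃─────┨  
┃                                    ┃     ┃  
┗━━━━━━━━━━━━━━━━━━━━━━━━━━━━━━━━━━━━┛     ┃  
         ┃█@      █                        ┃  
         ┃█   ██  █                        ┃  
         ┃█    □  █                        ┃  


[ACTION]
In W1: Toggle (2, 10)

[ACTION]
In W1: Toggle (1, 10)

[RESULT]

                                              
                                              
                                              
                                              
┏━━━━━━━━━━━━━━━━━━━━━━━━━━━━━━━━━━━━┓        
┃ MusicSequencer                     ┃        
┠────────────────────────────────────┨        
┃      ▼12345678901                  ┃        
┃ Snare█·█········█                  ┃        
┃   Tom····███··███                  ┃        
┃  Kick·····█····██                  ┃        
┃  Bass····█·······                  ┃━━━━━┓  
┃                                    ┃     ┃  
┃                                    ┃─────┨  
┃                                    ┃     ┃  
┗━━━━━━━━━━━━━━━━━━━━━━━━━━━━━━━━━━━━┛     ┃  
         ┃█@      █                        ┃  
         ┃█   ██  █                        ┃  
         ┃█    □  █                        ┃  


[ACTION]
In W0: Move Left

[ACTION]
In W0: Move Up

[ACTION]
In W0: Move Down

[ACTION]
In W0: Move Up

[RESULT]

                                              
                                              
                                              
                                              
┏━━━━━━━━━━━━━━━━━━━━━━━━━━━━━━━━━━━━┓        
┃ MusicSequencer                     ┃        
┠────────────────────────────────────┨        
┃      ▼12345678901                  ┃        
┃ Snare█·█········█                  ┃        
┃   Tom····███··███                  ┃        
┃  Kick·····█····██                  ┃        
┃  Bass····█·······                  ┃━━━━━┓  
┃                                    ┃     ┃  
┃                                    ┃─────┨  
┃                                    ┃     ┃  
┗━━━━━━━━━━━━━━━━━━━━━━━━━━━━━━━━━━━━┛     ┃  
         ┃█       █                        ┃  
         ┃█   ██  █                        ┃  
         ┃█    □  █                        ┃  
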